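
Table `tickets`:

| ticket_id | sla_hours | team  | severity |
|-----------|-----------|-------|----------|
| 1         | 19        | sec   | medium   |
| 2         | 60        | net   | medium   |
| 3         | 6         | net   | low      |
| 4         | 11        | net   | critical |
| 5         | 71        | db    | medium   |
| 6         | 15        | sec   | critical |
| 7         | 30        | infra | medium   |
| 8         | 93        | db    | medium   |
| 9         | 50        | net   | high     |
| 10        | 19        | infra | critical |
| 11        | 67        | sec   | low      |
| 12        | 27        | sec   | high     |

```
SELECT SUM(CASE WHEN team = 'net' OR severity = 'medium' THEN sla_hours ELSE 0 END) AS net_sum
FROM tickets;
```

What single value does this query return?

ticket_id=1: ✓ → 19
ticket_id=2: ✓ → 60
ticket_id=3: ✓ → 6
ticket_id=4: ✓ → 11
ticket_id=5: ✓ → 71
ticket_id=6: ✗
ticket_id=7: ✓ → 30
ticket_id=8: ✓ → 93
ticket_id=9: ✓ → 50
ticket_id=10: ✗
ticket_id=11: ✗
ticket_id=12: ✗
net_sum = 19 + 60 + 6 + 11 + 71 + 30 + 93 + 50 = 340

340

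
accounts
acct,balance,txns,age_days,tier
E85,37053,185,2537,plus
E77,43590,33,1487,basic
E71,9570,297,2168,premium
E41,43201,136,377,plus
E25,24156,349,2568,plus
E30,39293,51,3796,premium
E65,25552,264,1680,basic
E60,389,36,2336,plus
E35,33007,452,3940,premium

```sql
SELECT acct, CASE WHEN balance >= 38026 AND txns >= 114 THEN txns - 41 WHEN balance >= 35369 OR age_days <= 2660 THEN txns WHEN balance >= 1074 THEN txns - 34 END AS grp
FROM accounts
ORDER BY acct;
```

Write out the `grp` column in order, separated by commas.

acct=E25: balance >= 35369 OR age_days <= 2660 → 349
acct=E30: balance >= 35369 OR age_days <= 2660 → 51
acct=E35: balance >= 1074 → 418
acct=E41: balance >= 38026 AND txns >= 114 → 95
acct=E60: balance >= 35369 OR age_days <= 2660 → 36
acct=E65: balance >= 35369 OR age_days <= 2660 → 264
acct=E71: balance >= 35369 OR age_days <= 2660 → 297
acct=E77: balance >= 35369 OR age_days <= 2660 → 33
acct=E85: balance >= 35369 OR age_days <= 2660 → 185

349, 51, 418, 95, 36, 264, 297, 33, 185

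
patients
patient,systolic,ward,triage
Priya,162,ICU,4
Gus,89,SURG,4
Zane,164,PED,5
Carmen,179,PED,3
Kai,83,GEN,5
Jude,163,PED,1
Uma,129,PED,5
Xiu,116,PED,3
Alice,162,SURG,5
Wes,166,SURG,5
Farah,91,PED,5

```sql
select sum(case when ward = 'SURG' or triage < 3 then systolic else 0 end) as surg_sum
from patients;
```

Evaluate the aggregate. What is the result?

patient=Priya: ✗
patient=Gus: ✓ → 89
patient=Zane: ✗
patient=Carmen: ✗
patient=Kai: ✗
patient=Jude: ✓ → 163
patient=Uma: ✗
patient=Xiu: ✗
patient=Alice: ✓ → 162
patient=Wes: ✓ → 166
patient=Farah: ✗
surg_sum = 89 + 163 + 162 + 166 = 580

580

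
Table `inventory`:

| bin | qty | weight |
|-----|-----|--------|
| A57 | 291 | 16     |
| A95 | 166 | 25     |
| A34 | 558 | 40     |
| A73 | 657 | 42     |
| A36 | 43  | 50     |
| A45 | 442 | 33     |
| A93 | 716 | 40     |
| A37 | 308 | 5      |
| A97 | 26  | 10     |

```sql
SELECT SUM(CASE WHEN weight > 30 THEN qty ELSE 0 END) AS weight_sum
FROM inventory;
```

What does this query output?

2416

bin=A57: ✗
bin=A95: ✗
bin=A34: ✓ → 558
bin=A73: ✓ → 657
bin=A36: ✓ → 43
bin=A45: ✓ → 442
bin=A93: ✓ → 716
bin=A37: ✗
bin=A97: ✗
weight_sum = 558 + 657 + 43 + 442 + 716 = 2416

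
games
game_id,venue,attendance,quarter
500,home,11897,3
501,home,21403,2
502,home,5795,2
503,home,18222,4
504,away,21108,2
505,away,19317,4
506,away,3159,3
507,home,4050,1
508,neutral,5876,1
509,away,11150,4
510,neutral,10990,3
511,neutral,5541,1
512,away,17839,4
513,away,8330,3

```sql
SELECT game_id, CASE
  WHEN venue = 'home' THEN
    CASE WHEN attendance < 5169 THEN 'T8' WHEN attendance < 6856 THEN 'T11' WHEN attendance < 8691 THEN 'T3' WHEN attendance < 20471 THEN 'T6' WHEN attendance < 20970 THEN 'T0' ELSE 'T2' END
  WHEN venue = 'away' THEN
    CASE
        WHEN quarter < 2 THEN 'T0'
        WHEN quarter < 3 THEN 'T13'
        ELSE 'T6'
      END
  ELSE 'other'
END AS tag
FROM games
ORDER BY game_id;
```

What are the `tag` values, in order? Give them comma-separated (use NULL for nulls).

T6, T2, T11, T6, T13, T6, T6, T8, other, T6, other, other, T6, T6

game_id=500: venue='home' → inner[attendance < 20471] → T6
game_id=501: venue='home' → inner[ELSE] → T2
game_id=502: venue='home' → inner[attendance < 6856] → T11
game_id=503: venue='home' → inner[attendance < 20471] → T6
game_id=504: venue='away' → inner[quarter < 3] → T13
game_id=505: venue='away' → inner[ELSE] → T6
game_id=506: venue='away' → inner[ELSE] → T6
game_id=507: venue='home' → inner[attendance < 5169] → T8
game_id=508: venue='neutral' → outer ELSE → other
game_id=509: venue='away' → inner[ELSE] → T6
game_id=510: venue='neutral' → outer ELSE → other
game_id=511: venue='neutral' → outer ELSE → other
game_id=512: venue='away' → inner[ELSE] → T6
game_id=513: venue='away' → inner[ELSE] → T6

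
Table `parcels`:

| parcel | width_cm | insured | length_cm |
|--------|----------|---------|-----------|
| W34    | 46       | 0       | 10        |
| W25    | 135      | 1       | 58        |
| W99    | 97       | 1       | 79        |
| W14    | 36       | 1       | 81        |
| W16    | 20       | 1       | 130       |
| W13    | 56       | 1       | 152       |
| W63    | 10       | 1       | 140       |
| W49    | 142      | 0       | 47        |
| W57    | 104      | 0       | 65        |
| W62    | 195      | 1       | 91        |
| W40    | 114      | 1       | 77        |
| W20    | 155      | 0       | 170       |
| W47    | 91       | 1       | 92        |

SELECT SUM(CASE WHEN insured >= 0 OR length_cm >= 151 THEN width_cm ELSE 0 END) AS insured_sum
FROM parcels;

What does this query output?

1201

parcel=W34: ✓ → 46
parcel=W25: ✓ → 135
parcel=W99: ✓ → 97
parcel=W14: ✓ → 36
parcel=W16: ✓ → 20
parcel=W13: ✓ → 56
parcel=W63: ✓ → 10
parcel=W49: ✓ → 142
parcel=W57: ✓ → 104
parcel=W62: ✓ → 195
parcel=W40: ✓ → 114
parcel=W20: ✓ → 155
parcel=W47: ✓ → 91
insured_sum = 46 + 135 + 97 + 36 + 20 + 56 + 10 + 142 + 104 + 195 + 114 + 155 + 91 = 1201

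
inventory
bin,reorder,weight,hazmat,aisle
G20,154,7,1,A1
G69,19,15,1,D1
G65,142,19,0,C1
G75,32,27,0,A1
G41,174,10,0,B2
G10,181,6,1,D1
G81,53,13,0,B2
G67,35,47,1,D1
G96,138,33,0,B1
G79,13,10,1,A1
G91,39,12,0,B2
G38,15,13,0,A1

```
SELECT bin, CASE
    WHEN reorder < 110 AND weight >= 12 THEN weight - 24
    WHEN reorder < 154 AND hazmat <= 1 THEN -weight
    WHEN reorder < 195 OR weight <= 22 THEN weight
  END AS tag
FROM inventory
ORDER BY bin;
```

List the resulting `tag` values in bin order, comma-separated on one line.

6, 7, -11, 10, -19, 23, -9, 3, -10, -11, -12, -33

bin=G10: reorder < 195 OR weight <= 22 → 6
bin=G20: reorder < 195 OR weight <= 22 → 7
bin=G38: reorder < 110 AND weight >= 12 → -11
bin=G41: reorder < 195 OR weight <= 22 → 10
bin=G65: reorder < 154 AND hazmat <= 1 → -19
bin=G67: reorder < 110 AND weight >= 12 → 23
bin=G69: reorder < 110 AND weight >= 12 → -9
bin=G75: reorder < 110 AND weight >= 12 → 3
bin=G79: reorder < 154 AND hazmat <= 1 → -10
bin=G81: reorder < 110 AND weight >= 12 → -11
bin=G91: reorder < 110 AND weight >= 12 → -12
bin=G96: reorder < 154 AND hazmat <= 1 → -33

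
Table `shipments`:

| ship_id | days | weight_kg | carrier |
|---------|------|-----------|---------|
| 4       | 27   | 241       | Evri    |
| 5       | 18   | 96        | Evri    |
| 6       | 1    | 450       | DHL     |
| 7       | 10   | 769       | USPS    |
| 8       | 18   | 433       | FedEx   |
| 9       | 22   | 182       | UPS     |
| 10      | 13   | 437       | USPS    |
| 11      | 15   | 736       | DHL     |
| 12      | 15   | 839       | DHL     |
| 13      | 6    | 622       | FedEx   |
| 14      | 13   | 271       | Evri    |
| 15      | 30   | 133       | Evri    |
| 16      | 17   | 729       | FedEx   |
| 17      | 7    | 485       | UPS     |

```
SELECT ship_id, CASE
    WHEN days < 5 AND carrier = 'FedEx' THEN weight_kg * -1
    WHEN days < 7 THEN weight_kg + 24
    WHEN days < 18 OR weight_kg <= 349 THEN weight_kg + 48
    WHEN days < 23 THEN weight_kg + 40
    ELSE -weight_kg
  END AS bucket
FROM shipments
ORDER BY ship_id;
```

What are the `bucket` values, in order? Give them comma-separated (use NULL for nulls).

289, 144, 474, 817, 473, 230, 485, 784, 887, 646, 319, 181, 777, 533

ship_id=4: days < 18 OR weight_kg <= 349 → 289
ship_id=5: days < 18 OR weight_kg <= 349 → 144
ship_id=6: days < 7 → 474
ship_id=7: days < 18 OR weight_kg <= 349 → 817
ship_id=8: days < 23 → 473
ship_id=9: days < 18 OR weight_kg <= 349 → 230
ship_id=10: days < 18 OR weight_kg <= 349 → 485
ship_id=11: days < 18 OR weight_kg <= 349 → 784
ship_id=12: days < 18 OR weight_kg <= 349 → 887
ship_id=13: days < 7 → 646
ship_id=14: days < 18 OR weight_kg <= 349 → 319
ship_id=15: days < 18 OR weight_kg <= 349 → 181
ship_id=16: days < 18 OR weight_kg <= 349 → 777
ship_id=17: days < 18 OR weight_kg <= 349 → 533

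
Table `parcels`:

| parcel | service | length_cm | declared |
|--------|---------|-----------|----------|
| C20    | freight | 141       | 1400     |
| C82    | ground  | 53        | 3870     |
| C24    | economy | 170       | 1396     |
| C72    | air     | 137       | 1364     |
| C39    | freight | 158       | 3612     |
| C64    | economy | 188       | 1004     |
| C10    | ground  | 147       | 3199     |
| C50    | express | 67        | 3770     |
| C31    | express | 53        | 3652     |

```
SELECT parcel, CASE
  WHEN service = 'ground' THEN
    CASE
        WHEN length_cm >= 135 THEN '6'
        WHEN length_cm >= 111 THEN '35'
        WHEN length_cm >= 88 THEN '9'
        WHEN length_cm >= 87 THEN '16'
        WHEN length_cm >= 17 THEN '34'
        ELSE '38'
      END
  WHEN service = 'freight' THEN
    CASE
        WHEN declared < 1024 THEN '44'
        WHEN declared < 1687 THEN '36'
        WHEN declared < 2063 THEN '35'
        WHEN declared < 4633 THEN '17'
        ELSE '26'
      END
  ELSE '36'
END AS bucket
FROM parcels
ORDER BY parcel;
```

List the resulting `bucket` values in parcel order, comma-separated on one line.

6, 36, 36, 36, 17, 36, 36, 36, 34

parcel=C10: service='ground' → inner[length_cm >= 135] → 6
parcel=C20: service='freight' → inner[declared < 1687] → 36
parcel=C24: service='economy' → outer ELSE → 36
parcel=C31: service='express' → outer ELSE → 36
parcel=C39: service='freight' → inner[declared < 4633] → 17
parcel=C50: service='express' → outer ELSE → 36
parcel=C64: service='economy' → outer ELSE → 36
parcel=C72: service='air' → outer ELSE → 36
parcel=C82: service='ground' → inner[length_cm >= 17] → 34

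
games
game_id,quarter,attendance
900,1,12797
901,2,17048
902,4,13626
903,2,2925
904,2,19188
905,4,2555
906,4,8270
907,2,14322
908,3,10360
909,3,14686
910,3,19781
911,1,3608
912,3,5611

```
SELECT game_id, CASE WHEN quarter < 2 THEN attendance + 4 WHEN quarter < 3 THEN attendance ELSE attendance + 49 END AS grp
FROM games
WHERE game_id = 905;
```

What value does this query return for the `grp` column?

2604

game_id = 905: quarter=4, attendance=2555.
quarter < 2 → false
quarter < 3 → false
No prior WHEN matched → ELSE → 2604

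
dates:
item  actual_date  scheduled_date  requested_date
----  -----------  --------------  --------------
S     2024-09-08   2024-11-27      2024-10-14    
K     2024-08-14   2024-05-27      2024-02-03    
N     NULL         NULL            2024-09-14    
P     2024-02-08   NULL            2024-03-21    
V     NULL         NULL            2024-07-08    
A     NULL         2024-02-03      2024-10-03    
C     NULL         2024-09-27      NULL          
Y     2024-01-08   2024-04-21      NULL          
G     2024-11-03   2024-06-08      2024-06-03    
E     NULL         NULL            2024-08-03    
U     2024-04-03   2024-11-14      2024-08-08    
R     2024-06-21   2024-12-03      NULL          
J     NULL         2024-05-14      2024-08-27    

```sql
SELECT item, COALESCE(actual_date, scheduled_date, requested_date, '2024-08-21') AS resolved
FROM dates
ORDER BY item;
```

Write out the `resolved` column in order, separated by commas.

2024-02-03, 2024-09-27, 2024-08-03, 2024-11-03, 2024-05-14, 2024-08-14, 2024-09-14, 2024-02-08, 2024-06-21, 2024-09-08, 2024-04-03, 2024-07-08, 2024-01-08

item=A: actual_date=NULL, scheduled_date=2024-02-03 → 2024-02-03
item=C: actual_date=NULL, scheduled_date=2024-09-27 → 2024-09-27
item=E: actual_date=NULL, scheduled_date=NULL, requested_date=2024-08-03 → 2024-08-03
item=G: actual_date=2024-11-03 → 2024-11-03
item=J: actual_date=NULL, scheduled_date=2024-05-14 → 2024-05-14
item=K: actual_date=2024-08-14 → 2024-08-14
item=N: actual_date=NULL, scheduled_date=NULL, requested_date=2024-09-14 → 2024-09-14
item=P: actual_date=2024-02-08 → 2024-02-08
item=R: actual_date=2024-06-21 → 2024-06-21
item=S: actual_date=2024-09-08 → 2024-09-08
item=U: actual_date=2024-04-03 → 2024-04-03
item=V: actual_date=NULL, scheduled_date=NULL, requested_date=2024-07-08 → 2024-07-08
item=Y: actual_date=2024-01-08 → 2024-01-08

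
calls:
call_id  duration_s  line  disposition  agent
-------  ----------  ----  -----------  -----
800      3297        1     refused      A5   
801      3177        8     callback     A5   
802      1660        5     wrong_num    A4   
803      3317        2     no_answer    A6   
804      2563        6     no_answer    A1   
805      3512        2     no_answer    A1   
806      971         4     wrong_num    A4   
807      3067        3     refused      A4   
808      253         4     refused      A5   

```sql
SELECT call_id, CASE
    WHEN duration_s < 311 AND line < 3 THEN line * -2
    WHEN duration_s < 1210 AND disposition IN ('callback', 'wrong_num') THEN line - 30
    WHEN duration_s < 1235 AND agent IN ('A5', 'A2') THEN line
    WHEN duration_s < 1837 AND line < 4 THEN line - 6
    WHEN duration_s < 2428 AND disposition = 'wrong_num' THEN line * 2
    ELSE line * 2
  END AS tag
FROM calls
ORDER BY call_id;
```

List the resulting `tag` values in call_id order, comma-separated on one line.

call_id=800: ELSE → 2
call_id=801: ELSE → 16
call_id=802: duration_s < 2428 AND disposition = 'wrong_num' → 10
call_id=803: ELSE → 4
call_id=804: ELSE → 12
call_id=805: ELSE → 4
call_id=806: duration_s < 1210 AND disposition IN ('callback', 'wrong_num') → -26
call_id=807: ELSE → 6
call_id=808: duration_s < 1235 AND agent IN ('A5', 'A2') → 4

2, 16, 10, 4, 12, 4, -26, 6, 4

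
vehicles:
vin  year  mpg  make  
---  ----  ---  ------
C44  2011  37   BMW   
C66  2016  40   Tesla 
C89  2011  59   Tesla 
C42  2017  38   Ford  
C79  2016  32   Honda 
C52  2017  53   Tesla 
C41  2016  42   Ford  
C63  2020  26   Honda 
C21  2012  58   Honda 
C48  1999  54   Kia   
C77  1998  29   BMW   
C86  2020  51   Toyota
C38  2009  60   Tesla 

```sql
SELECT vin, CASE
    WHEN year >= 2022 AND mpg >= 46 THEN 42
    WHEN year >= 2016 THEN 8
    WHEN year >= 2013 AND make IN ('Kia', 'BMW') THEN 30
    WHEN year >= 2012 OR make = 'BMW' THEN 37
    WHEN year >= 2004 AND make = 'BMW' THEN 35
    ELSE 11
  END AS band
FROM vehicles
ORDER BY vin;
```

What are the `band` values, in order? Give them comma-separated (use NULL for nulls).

vin=C21: year >= 2012 OR make = 'BMW' → 37
vin=C38: ELSE → 11
vin=C41: year >= 2016 → 8
vin=C42: year >= 2016 → 8
vin=C44: year >= 2012 OR make = 'BMW' → 37
vin=C48: ELSE → 11
vin=C52: year >= 2016 → 8
vin=C63: year >= 2016 → 8
vin=C66: year >= 2016 → 8
vin=C77: year >= 2012 OR make = 'BMW' → 37
vin=C79: year >= 2016 → 8
vin=C86: year >= 2016 → 8
vin=C89: ELSE → 11

37, 11, 8, 8, 37, 11, 8, 8, 8, 37, 8, 8, 11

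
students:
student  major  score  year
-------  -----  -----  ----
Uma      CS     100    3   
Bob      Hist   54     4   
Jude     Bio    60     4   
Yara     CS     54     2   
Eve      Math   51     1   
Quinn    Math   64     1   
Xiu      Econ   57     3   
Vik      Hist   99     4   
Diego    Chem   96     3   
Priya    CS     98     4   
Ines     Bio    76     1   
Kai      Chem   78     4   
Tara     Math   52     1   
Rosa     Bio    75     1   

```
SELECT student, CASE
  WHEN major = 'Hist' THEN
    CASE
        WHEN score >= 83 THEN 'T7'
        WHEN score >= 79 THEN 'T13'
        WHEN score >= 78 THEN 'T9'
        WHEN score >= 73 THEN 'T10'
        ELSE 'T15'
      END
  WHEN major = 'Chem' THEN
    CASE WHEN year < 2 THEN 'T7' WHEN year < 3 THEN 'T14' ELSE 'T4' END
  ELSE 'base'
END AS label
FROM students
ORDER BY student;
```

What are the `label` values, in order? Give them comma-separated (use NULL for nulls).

student=Bob: major='Hist' → inner[ELSE] → T15
student=Diego: major='Chem' → inner[ELSE] → T4
student=Eve: major='Math' → outer ELSE → base
student=Ines: major='Bio' → outer ELSE → base
student=Jude: major='Bio' → outer ELSE → base
student=Kai: major='Chem' → inner[ELSE] → T4
student=Priya: major='CS' → outer ELSE → base
student=Quinn: major='Math' → outer ELSE → base
student=Rosa: major='Bio' → outer ELSE → base
student=Tara: major='Math' → outer ELSE → base
student=Uma: major='CS' → outer ELSE → base
student=Vik: major='Hist' → inner[score >= 83] → T7
student=Xiu: major='Econ' → outer ELSE → base
student=Yara: major='CS' → outer ELSE → base

T15, T4, base, base, base, T4, base, base, base, base, base, T7, base, base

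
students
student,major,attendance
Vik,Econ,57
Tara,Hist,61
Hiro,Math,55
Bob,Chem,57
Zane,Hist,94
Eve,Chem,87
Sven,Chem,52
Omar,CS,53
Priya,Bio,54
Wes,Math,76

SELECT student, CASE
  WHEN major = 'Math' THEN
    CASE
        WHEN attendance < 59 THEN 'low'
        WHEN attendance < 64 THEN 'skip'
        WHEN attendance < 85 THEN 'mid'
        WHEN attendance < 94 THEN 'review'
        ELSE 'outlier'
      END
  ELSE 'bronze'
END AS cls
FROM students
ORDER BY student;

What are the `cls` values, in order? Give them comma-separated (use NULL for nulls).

student=Bob: major='Chem' → outer ELSE → bronze
student=Eve: major='Chem' → outer ELSE → bronze
student=Hiro: major='Math' → inner[attendance < 59] → low
student=Omar: major='CS' → outer ELSE → bronze
student=Priya: major='Bio' → outer ELSE → bronze
student=Sven: major='Chem' → outer ELSE → bronze
student=Tara: major='Hist' → outer ELSE → bronze
student=Vik: major='Econ' → outer ELSE → bronze
student=Wes: major='Math' → inner[attendance < 85] → mid
student=Zane: major='Hist' → outer ELSE → bronze

bronze, bronze, low, bronze, bronze, bronze, bronze, bronze, mid, bronze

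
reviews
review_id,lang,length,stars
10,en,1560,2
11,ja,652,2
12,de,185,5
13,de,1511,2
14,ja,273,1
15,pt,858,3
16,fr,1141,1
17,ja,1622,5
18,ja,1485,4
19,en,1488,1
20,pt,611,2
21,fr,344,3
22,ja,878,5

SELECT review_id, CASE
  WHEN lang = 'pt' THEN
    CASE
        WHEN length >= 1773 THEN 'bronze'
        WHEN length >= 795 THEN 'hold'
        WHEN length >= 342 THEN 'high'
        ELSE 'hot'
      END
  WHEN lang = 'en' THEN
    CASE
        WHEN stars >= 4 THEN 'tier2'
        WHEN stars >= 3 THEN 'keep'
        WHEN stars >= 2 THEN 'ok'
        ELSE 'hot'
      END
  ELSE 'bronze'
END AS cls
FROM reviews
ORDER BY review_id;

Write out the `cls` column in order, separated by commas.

ok, bronze, bronze, bronze, bronze, hold, bronze, bronze, bronze, hot, high, bronze, bronze

review_id=10: lang='en' → inner[stars >= 2] → ok
review_id=11: lang='ja' → outer ELSE → bronze
review_id=12: lang='de' → outer ELSE → bronze
review_id=13: lang='de' → outer ELSE → bronze
review_id=14: lang='ja' → outer ELSE → bronze
review_id=15: lang='pt' → inner[length >= 795] → hold
review_id=16: lang='fr' → outer ELSE → bronze
review_id=17: lang='ja' → outer ELSE → bronze
review_id=18: lang='ja' → outer ELSE → bronze
review_id=19: lang='en' → inner[ELSE] → hot
review_id=20: lang='pt' → inner[length >= 342] → high
review_id=21: lang='fr' → outer ELSE → bronze
review_id=22: lang='ja' → outer ELSE → bronze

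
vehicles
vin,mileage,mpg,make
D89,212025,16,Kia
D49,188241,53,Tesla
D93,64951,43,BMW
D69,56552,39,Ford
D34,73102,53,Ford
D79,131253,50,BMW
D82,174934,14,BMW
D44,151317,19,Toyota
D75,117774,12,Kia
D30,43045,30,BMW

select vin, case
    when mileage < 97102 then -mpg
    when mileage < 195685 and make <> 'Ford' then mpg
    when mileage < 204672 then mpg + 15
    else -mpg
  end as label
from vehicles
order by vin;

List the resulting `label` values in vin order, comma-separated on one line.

-30, -53, 19, 53, -39, 12, 50, 14, -16, -43

vin=D30: mileage < 97102 → -30
vin=D34: mileage < 97102 → -53
vin=D44: mileage < 195685 and make <> 'Ford' → 19
vin=D49: mileage < 195685 and make <> 'Ford' → 53
vin=D69: mileage < 97102 → -39
vin=D75: mileage < 195685 and make <> 'Ford' → 12
vin=D79: mileage < 195685 and make <> 'Ford' → 50
vin=D82: mileage < 195685 and make <> 'Ford' → 14
vin=D89: ELSE → -16
vin=D93: mileage < 97102 → -43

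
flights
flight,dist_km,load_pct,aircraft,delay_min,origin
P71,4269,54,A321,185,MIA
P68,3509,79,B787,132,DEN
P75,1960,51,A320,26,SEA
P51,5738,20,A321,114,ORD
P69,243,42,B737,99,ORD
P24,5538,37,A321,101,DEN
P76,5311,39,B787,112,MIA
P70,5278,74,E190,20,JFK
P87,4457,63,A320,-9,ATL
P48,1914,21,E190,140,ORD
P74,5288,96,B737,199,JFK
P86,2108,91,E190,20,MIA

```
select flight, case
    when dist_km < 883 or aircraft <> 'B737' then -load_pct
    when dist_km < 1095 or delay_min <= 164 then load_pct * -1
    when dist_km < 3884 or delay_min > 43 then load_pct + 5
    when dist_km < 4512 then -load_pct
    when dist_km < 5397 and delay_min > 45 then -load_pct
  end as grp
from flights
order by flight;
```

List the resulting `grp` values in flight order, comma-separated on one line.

-37, -21, -20, -79, -42, -74, -54, 101, -51, -39, -91, -63

flight=P24: dist_km < 883 or aircraft <> 'B737' → -37
flight=P48: dist_km < 883 or aircraft <> 'B737' → -21
flight=P51: dist_km < 883 or aircraft <> 'B737' → -20
flight=P68: dist_km < 883 or aircraft <> 'B737' → -79
flight=P69: dist_km < 883 or aircraft <> 'B737' → -42
flight=P70: dist_km < 883 or aircraft <> 'B737' → -74
flight=P71: dist_km < 883 or aircraft <> 'B737' → -54
flight=P74: dist_km < 3884 or delay_min > 43 → 101
flight=P75: dist_km < 883 or aircraft <> 'B737' → -51
flight=P76: dist_km < 883 or aircraft <> 'B737' → -39
flight=P86: dist_km < 883 or aircraft <> 'B737' → -91
flight=P87: dist_km < 883 or aircraft <> 'B737' → -63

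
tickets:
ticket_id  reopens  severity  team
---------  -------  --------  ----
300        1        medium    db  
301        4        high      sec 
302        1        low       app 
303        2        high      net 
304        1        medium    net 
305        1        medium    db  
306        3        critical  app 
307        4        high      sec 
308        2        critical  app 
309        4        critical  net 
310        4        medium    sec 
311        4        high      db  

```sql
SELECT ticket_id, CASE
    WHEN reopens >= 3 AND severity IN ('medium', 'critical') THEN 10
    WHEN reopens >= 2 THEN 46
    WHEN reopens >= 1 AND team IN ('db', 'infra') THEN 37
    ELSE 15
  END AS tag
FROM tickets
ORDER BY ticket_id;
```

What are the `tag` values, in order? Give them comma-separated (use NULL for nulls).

ticket_id=300: reopens >= 1 AND team IN ('db', 'infra') → 37
ticket_id=301: reopens >= 2 → 46
ticket_id=302: ELSE → 15
ticket_id=303: reopens >= 2 → 46
ticket_id=304: ELSE → 15
ticket_id=305: reopens >= 1 AND team IN ('db', 'infra') → 37
ticket_id=306: reopens >= 3 AND severity IN ('medium', 'critical') → 10
ticket_id=307: reopens >= 2 → 46
ticket_id=308: reopens >= 2 → 46
ticket_id=309: reopens >= 3 AND severity IN ('medium', 'critical') → 10
ticket_id=310: reopens >= 3 AND severity IN ('medium', 'critical') → 10
ticket_id=311: reopens >= 2 → 46

37, 46, 15, 46, 15, 37, 10, 46, 46, 10, 10, 46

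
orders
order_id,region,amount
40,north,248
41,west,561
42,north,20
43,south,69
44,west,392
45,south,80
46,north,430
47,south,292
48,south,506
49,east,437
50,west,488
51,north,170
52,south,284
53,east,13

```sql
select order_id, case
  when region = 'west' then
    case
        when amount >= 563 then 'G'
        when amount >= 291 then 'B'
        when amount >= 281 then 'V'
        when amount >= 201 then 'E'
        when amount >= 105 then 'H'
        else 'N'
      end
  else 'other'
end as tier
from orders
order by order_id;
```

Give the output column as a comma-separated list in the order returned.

other, B, other, other, B, other, other, other, other, other, B, other, other, other

order_id=40: region='north' → outer ELSE → other
order_id=41: region='west' → inner[amount >= 291] → B
order_id=42: region='north' → outer ELSE → other
order_id=43: region='south' → outer ELSE → other
order_id=44: region='west' → inner[amount >= 291] → B
order_id=45: region='south' → outer ELSE → other
order_id=46: region='north' → outer ELSE → other
order_id=47: region='south' → outer ELSE → other
order_id=48: region='south' → outer ELSE → other
order_id=49: region='east' → outer ELSE → other
order_id=50: region='west' → inner[amount >= 291] → B
order_id=51: region='north' → outer ELSE → other
order_id=52: region='south' → outer ELSE → other
order_id=53: region='east' → outer ELSE → other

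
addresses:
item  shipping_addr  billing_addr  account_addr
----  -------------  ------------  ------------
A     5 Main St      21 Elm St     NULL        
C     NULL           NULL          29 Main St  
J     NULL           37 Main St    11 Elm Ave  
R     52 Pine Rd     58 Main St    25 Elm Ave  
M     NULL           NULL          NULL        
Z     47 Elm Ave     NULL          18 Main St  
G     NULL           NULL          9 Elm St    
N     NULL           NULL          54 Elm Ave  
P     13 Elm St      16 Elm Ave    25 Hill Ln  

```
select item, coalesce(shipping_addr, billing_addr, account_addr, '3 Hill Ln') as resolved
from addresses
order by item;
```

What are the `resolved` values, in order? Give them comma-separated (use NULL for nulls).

item=A: shipping_addr=5 Main St → 5 Main St
item=C: shipping_addr=NULL, billing_addr=NULL, account_addr=29 Main St → 29 Main St
item=G: shipping_addr=NULL, billing_addr=NULL, account_addr=9 Elm St → 9 Elm St
item=J: shipping_addr=NULL, billing_addr=37 Main St → 37 Main St
item=M: shipping_addr=NULL, billing_addr=NULL, account_addr=NULL, → literal 3 Hill Ln → 3 Hill Ln
item=N: shipping_addr=NULL, billing_addr=NULL, account_addr=54 Elm Ave → 54 Elm Ave
item=P: shipping_addr=13 Elm St → 13 Elm St
item=R: shipping_addr=52 Pine Rd → 52 Pine Rd
item=Z: shipping_addr=47 Elm Ave → 47 Elm Ave

5 Main St, 29 Main St, 9 Elm St, 37 Main St, 3 Hill Ln, 54 Elm Ave, 13 Elm St, 52 Pine Rd, 47 Elm Ave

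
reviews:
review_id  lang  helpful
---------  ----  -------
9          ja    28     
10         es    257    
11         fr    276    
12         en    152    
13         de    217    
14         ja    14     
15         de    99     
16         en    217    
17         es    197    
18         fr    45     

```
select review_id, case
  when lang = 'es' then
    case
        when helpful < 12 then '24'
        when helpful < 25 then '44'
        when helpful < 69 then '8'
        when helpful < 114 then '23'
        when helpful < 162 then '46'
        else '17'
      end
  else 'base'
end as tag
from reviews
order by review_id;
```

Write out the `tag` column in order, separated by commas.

base, 17, base, base, base, base, base, base, 17, base

review_id=9: lang='ja' → outer ELSE → base
review_id=10: lang='es' → inner[ELSE] → 17
review_id=11: lang='fr' → outer ELSE → base
review_id=12: lang='en' → outer ELSE → base
review_id=13: lang='de' → outer ELSE → base
review_id=14: lang='ja' → outer ELSE → base
review_id=15: lang='de' → outer ELSE → base
review_id=16: lang='en' → outer ELSE → base
review_id=17: lang='es' → inner[ELSE] → 17
review_id=18: lang='fr' → outer ELSE → base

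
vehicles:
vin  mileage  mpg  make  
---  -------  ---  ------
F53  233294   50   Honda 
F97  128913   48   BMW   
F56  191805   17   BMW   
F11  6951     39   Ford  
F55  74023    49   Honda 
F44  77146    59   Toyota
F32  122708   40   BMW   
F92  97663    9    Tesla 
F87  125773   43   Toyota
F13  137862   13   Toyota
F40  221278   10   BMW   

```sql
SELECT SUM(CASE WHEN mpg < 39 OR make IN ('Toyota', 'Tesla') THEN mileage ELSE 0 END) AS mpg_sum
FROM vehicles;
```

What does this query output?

851527

vin=F53: ✗
vin=F97: ✗
vin=F56: ✓ → 191805
vin=F11: ✗
vin=F55: ✗
vin=F44: ✓ → 77146
vin=F32: ✗
vin=F92: ✓ → 97663
vin=F87: ✓ → 125773
vin=F13: ✓ → 137862
vin=F40: ✓ → 221278
mpg_sum = 191805 + 77146 + 97663 + 125773 + 137862 + 221278 = 851527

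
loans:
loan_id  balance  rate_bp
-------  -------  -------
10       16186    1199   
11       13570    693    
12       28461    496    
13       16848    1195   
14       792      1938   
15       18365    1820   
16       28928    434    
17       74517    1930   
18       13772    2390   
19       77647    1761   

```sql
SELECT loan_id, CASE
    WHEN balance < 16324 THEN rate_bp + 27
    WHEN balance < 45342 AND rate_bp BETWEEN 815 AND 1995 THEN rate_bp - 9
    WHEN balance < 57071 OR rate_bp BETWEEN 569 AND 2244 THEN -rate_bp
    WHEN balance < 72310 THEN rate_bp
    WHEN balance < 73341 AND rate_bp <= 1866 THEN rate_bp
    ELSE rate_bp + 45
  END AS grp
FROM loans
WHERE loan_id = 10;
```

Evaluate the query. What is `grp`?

loan_id = 10: balance=16186, rate_bp=1199.
balance < 16324 → true → 1226

1226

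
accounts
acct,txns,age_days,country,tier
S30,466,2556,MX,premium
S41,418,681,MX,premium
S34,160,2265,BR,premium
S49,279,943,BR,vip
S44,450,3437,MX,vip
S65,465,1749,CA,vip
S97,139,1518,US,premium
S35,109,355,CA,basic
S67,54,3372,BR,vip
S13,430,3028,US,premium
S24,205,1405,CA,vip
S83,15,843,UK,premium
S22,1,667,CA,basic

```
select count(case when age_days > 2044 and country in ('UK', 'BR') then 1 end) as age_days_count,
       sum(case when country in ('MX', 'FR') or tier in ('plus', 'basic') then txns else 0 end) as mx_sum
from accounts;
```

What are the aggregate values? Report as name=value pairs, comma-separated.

[age_days_count: age_days > 2044 and country in ('UK', 'BR')]
acct=S30: ✗
acct=S41: ✗
acct=S34: ✓ → 1
acct=S49: ✗
acct=S44: ✗
acct=S65: ✗
acct=S97: ✗
acct=S35: ✗
acct=S67: ✓ → 1
acct=S13: ✗
acct=S24: ✗
acct=S83: ✗
acct=S22: ✗
age_days_count = COUNT(1, 1) = 2
—
[mx_sum: country in ('MX', 'FR') or tier in ('plus', 'basic')]
acct=S30: ✓ → 466
acct=S41: ✓ → 418
acct=S34: ✗
acct=S49: ✗
acct=S44: ✓ → 450
acct=S65: ✗
acct=S97: ✗
acct=S35: ✓ → 109
acct=S67: ✗
acct=S13: ✗
acct=S24: ✗
acct=S83: ✗
acct=S22: ✓ → 1
mx_sum = 466 + 418 + 450 + 109 + 1 = 1444

age_days_count=2, mx_sum=1444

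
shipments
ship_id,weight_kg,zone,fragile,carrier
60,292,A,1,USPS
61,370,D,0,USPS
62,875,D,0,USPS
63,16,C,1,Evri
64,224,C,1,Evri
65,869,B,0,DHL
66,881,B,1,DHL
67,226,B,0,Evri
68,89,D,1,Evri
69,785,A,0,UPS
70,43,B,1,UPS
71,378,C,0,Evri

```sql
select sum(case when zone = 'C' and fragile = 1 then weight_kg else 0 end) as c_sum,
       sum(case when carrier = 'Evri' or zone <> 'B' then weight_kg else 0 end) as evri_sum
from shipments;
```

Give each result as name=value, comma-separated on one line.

c_sum=240, evri_sum=3255

[c_sum: zone = 'C' and fragile = 1]
ship_id=60: ✗
ship_id=61: ✗
ship_id=62: ✗
ship_id=63: ✓ → 16
ship_id=64: ✓ → 224
ship_id=65: ✗
ship_id=66: ✗
ship_id=67: ✗
ship_id=68: ✗
ship_id=69: ✗
ship_id=70: ✗
ship_id=71: ✗
c_sum = 16 + 224 = 240
—
[evri_sum: carrier = 'Evri' or zone <> 'B']
ship_id=60: ✓ → 292
ship_id=61: ✓ → 370
ship_id=62: ✓ → 875
ship_id=63: ✓ → 16
ship_id=64: ✓ → 224
ship_id=65: ✗
ship_id=66: ✗
ship_id=67: ✓ → 226
ship_id=68: ✓ → 89
ship_id=69: ✓ → 785
ship_id=70: ✗
ship_id=71: ✓ → 378
evri_sum = 292 + 370 + 875 + 16 + 224 + 226 + 89 + 785 + 378 = 3255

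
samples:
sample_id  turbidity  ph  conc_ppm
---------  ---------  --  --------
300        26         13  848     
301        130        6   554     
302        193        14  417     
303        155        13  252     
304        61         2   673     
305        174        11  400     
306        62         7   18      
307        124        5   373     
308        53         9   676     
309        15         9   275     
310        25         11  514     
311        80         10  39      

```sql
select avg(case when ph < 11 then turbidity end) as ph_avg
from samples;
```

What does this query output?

75

sample_id=300: ✗
sample_id=301: ✓ → 130
sample_id=302: ✗
sample_id=303: ✗
sample_id=304: ✓ → 61
sample_id=305: ✗
sample_id=306: ✓ → 62
sample_id=307: ✓ → 124
sample_id=308: ✓ → 53
sample_id=309: ✓ → 15
sample_id=310: ✗
sample_id=311: ✓ → 80
ph_avg = (130 + 61 + 62 + 124 + 53 + 15 + 80) / 7 = 75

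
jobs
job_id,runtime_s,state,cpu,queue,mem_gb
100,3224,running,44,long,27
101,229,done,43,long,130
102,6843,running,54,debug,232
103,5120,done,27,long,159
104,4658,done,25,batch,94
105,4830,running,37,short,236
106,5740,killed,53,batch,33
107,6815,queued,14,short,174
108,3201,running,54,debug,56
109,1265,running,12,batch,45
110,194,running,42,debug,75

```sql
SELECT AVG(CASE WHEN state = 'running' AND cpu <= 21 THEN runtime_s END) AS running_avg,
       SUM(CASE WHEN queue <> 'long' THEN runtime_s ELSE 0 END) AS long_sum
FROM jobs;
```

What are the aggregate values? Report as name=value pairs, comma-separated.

running_avg=1265, long_sum=33546

[running_avg: state = 'running' AND cpu <= 21]
job_id=100: ✗
job_id=101: ✗
job_id=102: ✗
job_id=103: ✗
job_id=104: ✗
job_id=105: ✗
job_id=106: ✗
job_id=107: ✗
job_id=108: ✗
job_id=109: ✓ → 1265
job_id=110: ✗
running_avg = 1265
—
[long_sum: queue <> 'long']
job_id=100: ✗
job_id=101: ✗
job_id=102: ✓ → 6843
job_id=103: ✗
job_id=104: ✓ → 4658
job_id=105: ✓ → 4830
job_id=106: ✓ → 5740
job_id=107: ✓ → 6815
job_id=108: ✓ → 3201
job_id=109: ✓ → 1265
job_id=110: ✓ → 194
long_sum = 6843 + 4658 + 4830 + 5740 + 6815 + 3201 + 1265 + 194 = 33546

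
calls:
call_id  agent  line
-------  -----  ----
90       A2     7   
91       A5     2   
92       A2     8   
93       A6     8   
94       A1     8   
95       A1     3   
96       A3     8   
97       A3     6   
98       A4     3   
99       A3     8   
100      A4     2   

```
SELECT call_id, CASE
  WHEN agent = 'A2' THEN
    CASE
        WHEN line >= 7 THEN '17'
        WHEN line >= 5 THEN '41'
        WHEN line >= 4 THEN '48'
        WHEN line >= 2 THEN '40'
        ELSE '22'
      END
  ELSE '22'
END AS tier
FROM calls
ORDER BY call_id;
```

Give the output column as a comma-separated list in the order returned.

call_id=90: agent='A2' → inner[line >= 7] → 17
call_id=91: agent='A5' → outer ELSE → 22
call_id=92: agent='A2' → inner[line >= 7] → 17
call_id=93: agent='A6' → outer ELSE → 22
call_id=94: agent='A1' → outer ELSE → 22
call_id=95: agent='A1' → outer ELSE → 22
call_id=96: agent='A3' → outer ELSE → 22
call_id=97: agent='A3' → outer ELSE → 22
call_id=98: agent='A4' → outer ELSE → 22
call_id=99: agent='A3' → outer ELSE → 22
call_id=100: agent='A4' → outer ELSE → 22

17, 22, 17, 22, 22, 22, 22, 22, 22, 22, 22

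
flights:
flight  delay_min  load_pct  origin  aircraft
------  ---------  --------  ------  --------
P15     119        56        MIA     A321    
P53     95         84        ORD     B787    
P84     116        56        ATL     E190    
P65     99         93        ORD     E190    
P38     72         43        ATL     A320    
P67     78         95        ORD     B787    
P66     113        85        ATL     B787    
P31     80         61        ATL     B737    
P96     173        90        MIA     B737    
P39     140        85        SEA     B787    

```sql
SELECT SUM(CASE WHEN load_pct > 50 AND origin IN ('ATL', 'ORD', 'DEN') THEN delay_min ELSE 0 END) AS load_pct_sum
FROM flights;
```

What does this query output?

581

flight=P15: ✗
flight=P53: ✓ → 95
flight=P84: ✓ → 116
flight=P65: ✓ → 99
flight=P38: ✗
flight=P67: ✓ → 78
flight=P66: ✓ → 113
flight=P31: ✓ → 80
flight=P96: ✗
flight=P39: ✗
load_pct_sum = 95 + 116 + 99 + 78 + 113 + 80 = 581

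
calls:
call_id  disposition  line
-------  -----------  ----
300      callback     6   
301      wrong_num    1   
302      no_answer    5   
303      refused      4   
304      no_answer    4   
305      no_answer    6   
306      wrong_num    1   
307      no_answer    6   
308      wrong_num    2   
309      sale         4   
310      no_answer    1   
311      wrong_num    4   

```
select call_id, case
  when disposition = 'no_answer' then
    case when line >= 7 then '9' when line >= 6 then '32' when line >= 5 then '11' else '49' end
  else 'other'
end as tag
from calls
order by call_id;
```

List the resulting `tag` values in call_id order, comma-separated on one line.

other, other, 11, other, 49, 32, other, 32, other, other, 49, other

call_id=300: disposition='callback' → outer ELSE → other
call_id=301: disposition='wrong_num' → outer ELSE → other
call_id=302: disposition='no_answer' → inner[line >= 5] → 11
call_id=303: disposition='refused' → outer ELSE → other
call_id=304: disposition='no_answer' → inner[ELSE] → 49
call_id=305: disposition='no_answer' → inner[line >= 6] → 32
call_id=306: disposition='wrong_num' → outer ELSE → other
call_id=307: disposition='no_answer' → inner[line >= 6] → 32
call_id=308: disposition='wrong_num' → outer ELSE → other
call_id=309: disposition='sale' → outer ELSE → other
call_id=310: disposition='no_answer' → inner[ELSE] → 49
call_id=311: disposition='wrong_num' → outer ELSE → other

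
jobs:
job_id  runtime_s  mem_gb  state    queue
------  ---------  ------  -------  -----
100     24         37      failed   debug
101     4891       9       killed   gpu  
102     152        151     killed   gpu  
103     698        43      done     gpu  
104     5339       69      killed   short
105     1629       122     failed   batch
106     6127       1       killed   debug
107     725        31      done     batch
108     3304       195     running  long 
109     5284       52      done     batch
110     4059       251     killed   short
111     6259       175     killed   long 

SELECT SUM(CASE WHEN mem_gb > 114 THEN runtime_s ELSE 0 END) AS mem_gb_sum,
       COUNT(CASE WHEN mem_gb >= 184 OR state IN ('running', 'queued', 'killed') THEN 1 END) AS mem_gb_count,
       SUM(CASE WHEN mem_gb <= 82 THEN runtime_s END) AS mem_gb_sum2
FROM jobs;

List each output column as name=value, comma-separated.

[mem_gb_sum: mem_gb > 114]
job_id=100: ✗
job_id=101: ✗
job_id=102: ✓ → 152
job_id=103: ✗
job_id=104: ✗
job_id=105: ✓ → 1629
job_id=106: ✗
job_id=107: ✗
job_id=108: ✓ → 3304
job_id=109: ✗
job_id=110: ✓ → 4059
job_id=111: ✓ → 6259
mem_gb_sum = 152 + 1629 + 3304 + 4059 + 6259 = 15403
—
[mem_gb_count: mem_gb >= 184 OR state IN ('running', 'queued', 'killed')]
job_id=100: ✗
job_id=101: ✓ → 1
job_id=102: ✓ → 1
job_id=103: ✗
job_id=104: ✓ → 1
job_id=105: ✗
job_id=106: ✓ → 1
job_id=107: ✗
job_id=108: ✓ → 1
job_id=109: ✗
job_id=110: ✓ → 1
job_id=111: ✓ → 1
mem_gb_count = COUNT(1, 1, 1, 1, 1, 1, 1) = 7
—
[mem_gb_sum2: mem_gb <= 82]
job_id=100: ✓ → 24
job_id=101: ✓ → 4891
job_id=102: ✗
job_id=103: ✓ → 698
job_id=104: ✓ → 5339
job_id=105: ✗
job_id=106: ✓ → 6127
job_id=107: ✓ → 725
job_id=108: ✗
job_id=109: ✓ → 5284
job_id=110: ✗
job_id=111: ✗
mem_gb_sum2 = 24 + 4891 + 698 + 5339 + 6127 + 725 + 5284 = 23088

mem_gb_sum=15403, mem_gb_count=7, mem_gb_sum2=23088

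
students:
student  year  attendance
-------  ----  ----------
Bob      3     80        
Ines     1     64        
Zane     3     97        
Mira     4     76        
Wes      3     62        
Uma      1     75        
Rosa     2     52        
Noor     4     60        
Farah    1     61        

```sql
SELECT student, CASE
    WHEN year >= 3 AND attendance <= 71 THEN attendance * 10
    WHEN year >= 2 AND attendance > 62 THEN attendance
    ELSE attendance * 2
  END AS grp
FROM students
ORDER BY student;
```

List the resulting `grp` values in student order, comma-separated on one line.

80, 122, 128, 76, 600, 104, 150, 620, 97

student=Bob: year >= 2 AND attendance > 62 → 80
student=Farah: ELSE → 122
student=Ines: ELSE → 128
student=Mira: year >= 2 AND attendance > 62 → 76
student=Noor: year >= 3 AND attendance <= 71 → 600
student=Rosa: ELSE → 104
student=Uma: ELSE → 150
student=Wes: year >= 3 AND attendance <= 71 → 620
student=Zane: year >= 2 AND attendance > 62 → 97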